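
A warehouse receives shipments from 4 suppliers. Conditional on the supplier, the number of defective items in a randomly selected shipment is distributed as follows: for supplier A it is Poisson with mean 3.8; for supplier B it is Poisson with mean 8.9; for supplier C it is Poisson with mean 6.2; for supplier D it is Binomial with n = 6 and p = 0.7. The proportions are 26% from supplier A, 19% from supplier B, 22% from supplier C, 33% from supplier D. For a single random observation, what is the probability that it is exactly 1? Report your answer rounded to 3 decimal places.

Conditional on each supplier, P(X = 1): A: 0.0850089; B: 0.00121386; C: 0.0125825; D: 0.010206.
By total probability, P(X = 1) = 0.26·0.0850089 + 0.19·0.00121386 + 0.22·0.0125825 + 0.33·0.010206 = 0.0284691.

0.028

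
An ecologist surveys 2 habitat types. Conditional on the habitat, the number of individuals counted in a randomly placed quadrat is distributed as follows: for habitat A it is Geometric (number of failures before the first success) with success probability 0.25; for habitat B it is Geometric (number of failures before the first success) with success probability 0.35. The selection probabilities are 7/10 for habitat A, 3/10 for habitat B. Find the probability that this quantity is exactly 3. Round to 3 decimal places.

Conditional on each habitat, P(X = 3): A: 0.105469; B: 0.0961188.
By total probability, P(X = 3) = 0.7·0.105469 + 0.3·0.0961188 = 0.102664.

0.103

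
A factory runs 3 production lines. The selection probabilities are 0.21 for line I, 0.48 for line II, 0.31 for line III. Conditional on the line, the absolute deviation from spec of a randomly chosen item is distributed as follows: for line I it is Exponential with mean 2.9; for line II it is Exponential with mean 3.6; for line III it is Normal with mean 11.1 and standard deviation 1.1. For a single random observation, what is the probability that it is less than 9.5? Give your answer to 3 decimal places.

Conditional on each line, P(X < 9.5): I: 0.962216; II: 0.928559; III: 0.0728976.
By total probability, P(X < 9.5) = 0.21·0.962216 + 0.48·0.928559 + 0.31·0.0728976 = 0.670372.

0.670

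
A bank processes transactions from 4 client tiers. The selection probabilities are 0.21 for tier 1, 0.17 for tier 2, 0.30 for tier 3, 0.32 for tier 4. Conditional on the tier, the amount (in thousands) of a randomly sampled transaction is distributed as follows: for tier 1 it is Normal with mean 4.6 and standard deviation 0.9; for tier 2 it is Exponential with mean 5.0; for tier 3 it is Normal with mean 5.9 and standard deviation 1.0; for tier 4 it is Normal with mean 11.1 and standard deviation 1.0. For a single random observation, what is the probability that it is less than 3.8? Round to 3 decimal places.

0.135

Conditional on each tier, P(X < 3.8): 1: 0.187031; 2: 0.532334; 3: 0.0178644; 4: 1.43885e-13.
By total probability, P(X < 3.8) = 0.21·0.187031 + 0.17·0.532334 + 0.3·0.0178644 + 0.32·1.43885e-13 = 0.135133.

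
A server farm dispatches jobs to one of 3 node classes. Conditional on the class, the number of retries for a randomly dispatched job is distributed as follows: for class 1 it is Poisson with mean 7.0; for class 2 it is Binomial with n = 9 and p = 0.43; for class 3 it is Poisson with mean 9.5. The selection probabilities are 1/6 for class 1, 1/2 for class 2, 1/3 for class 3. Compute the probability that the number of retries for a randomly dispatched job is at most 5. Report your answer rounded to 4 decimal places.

0.5113

Conditional on each class, P(X ≤ 5): 1: 0.300708; 2: 0.863372; 3: 0.0885284.
By total probability, P(X ≤ 5) = 0.166667·0.300708 + 0.5·0.863372 + 0.333333·0.0885284 = 0.511313.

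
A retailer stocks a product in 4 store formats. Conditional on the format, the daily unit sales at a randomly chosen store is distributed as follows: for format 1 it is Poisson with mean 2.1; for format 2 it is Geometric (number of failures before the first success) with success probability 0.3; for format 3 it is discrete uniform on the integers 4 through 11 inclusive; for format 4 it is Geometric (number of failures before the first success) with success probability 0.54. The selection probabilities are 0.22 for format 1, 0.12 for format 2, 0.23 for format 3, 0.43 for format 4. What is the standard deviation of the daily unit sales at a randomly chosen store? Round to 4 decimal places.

Per component, 1: μ=2.1, E[X²]=6.51; 2: μ=2.33333, E[X²]=13.2222; 3: μ=7.5, E[X²]=61.5; 4: μ=0.851852, E[X²]=2.30316.
E[X] = 0.22·2.1 + 0.12·2.33333 + 0.23·7.5 + 0.43·0.851852 = 2.8333.
E[X²] = 0.22·6.51 + 0.12·13.2222 + 0.23·61.5 + 0.43·2.30316 = 18.1542.
Var(X) = E[X²] − (E[X])² = 18.1542 − 8.02757 = 10.1267.
SD(X) = √10.1267 = 3.18224.

3.1822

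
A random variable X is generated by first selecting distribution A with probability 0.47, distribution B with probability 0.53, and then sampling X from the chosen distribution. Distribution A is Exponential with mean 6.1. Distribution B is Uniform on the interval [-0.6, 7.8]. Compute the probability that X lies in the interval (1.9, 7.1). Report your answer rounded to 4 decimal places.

Conditional on each component, P(1.9 < X < 7.1): A: 0.42011; B: 0.619048.
By total probability, P(1.9 < X < 7.1) = 0.47·0.42011 + 0.53·0.619048 = 0.525547.

0.5255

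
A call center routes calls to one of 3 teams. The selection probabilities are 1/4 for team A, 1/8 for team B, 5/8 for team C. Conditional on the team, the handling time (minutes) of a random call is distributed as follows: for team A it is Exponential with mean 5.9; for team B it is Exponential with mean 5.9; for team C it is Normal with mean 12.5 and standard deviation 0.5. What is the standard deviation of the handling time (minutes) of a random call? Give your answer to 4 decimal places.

4.8394

Per component, A: μ=5.9, E[X²]=69.62; B: μ=5.9, E[X²]=69.62; C: μ=12.5, E[X²]=156.5.
E[X] = 0.25·5.9 + 0.125·5.9 + 0.625·12.5 = 10.025.
E[X²] = 0.25·69.62 + 0.125·69.62 + 0.625·156.5 = 123.92.
Var(X) = E[X²] − (E[X])² = 123.92 − 100.501 = 23.4194.
SD(X) = √23.4194 = 4.83936.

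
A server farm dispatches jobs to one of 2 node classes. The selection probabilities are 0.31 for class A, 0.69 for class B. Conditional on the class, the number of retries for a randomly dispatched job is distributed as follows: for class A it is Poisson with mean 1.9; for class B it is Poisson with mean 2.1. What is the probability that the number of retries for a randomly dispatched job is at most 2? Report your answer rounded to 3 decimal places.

0.666

Conditional on each class, P(X ≤ 2): A: 0.70372; B: 0.649631.
By total probability, P(X ≤ 2) = 0.31·0.70372 + 0.69·0.649631 = 0.666399.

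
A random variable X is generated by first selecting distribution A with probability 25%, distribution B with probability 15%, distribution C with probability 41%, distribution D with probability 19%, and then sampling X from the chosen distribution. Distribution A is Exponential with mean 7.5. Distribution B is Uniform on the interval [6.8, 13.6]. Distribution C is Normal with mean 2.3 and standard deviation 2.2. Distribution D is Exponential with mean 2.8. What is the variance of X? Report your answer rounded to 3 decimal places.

27.627

Per component, A: μ=7.5, E[X²]=112.5; B: μ=10.2, E[X²]=107.893; C: μ=2.3, E[X²]=10.13; D: μ=2.8, E[X²]=15.68.
E[X] = 0.25·7.5 + 0.15·10.2 + 0.41·2.3 + 0.19·2.8 = 4.88.
E[X²] = 0.25·112.5 + 0.15·107.893 + 0.41·10.13 + 0.19·15.68 = 51.4415.
Var(X) = E[X²] − (E[X])² = 51.4415 − 23.8144 = 27.6271.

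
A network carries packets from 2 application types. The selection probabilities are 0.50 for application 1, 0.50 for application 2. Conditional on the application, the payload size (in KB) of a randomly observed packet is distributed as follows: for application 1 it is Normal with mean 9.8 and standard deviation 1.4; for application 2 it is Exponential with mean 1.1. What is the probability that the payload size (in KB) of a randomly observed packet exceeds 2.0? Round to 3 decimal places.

0.581

Conditional on each application, P(X > 2.0): 1: 1; 2: 0.162321.
By total probability, P(X > 2.0) = 0.5·1 + 0.5·0.162321 = 0.58116.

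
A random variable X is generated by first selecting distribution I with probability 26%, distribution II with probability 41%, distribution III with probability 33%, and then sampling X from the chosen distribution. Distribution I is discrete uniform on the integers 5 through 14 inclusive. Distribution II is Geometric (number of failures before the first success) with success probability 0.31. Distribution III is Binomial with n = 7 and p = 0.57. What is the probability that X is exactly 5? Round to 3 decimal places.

Conditional on each component, P(X = 5): I: 0.1; II: 0.048485; III: 0.233631.
By total probability, P(X = 5) = 0.26·0.1 + 0.41·0.048485 + 0.33·0.233631 = 0.122977.

0.123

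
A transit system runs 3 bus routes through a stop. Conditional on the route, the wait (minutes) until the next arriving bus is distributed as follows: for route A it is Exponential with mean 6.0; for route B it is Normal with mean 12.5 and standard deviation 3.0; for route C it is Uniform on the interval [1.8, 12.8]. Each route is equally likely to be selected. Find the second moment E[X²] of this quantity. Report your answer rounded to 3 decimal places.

For each component E[X²] = Var + (mean)², giving A: 72; B: 165.25; C: 63.3733.
Overall E[X²] = 0.333333·72 + 0.333333·165.25 + 0.333333·63.3733 = 100.208.

100.208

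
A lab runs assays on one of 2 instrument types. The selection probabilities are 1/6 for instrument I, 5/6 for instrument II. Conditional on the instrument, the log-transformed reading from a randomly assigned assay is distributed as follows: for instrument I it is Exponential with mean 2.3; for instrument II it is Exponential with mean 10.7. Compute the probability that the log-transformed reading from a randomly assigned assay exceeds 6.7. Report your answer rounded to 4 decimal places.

0.4546

Conditional on each instrument, P(X > 6.7): I: 0.0543102; II: 0.534636.
By total probability, P(X > 6.7) = 0.166667·0.0543102 + 0.833333·0.534636 = 0.454582.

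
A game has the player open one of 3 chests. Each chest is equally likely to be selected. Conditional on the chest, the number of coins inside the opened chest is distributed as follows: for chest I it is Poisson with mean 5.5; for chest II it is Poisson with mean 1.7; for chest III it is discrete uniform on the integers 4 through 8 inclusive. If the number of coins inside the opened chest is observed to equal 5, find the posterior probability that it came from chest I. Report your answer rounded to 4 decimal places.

0.4361

Likelihoods P(X=5 | ·): I: 0.171401; II: 0.0216154; III: 0.2.
Posterior ∝ prior × likelihood. Numerator for I: 0.333333·0.171401 = 0.0571336.
Normalizing constant: 0.333333·0.171401 + 0.333333·0.0216154 + 0.333333·0.2 = 0.131005.
P(I | observation) = 0.0571336 / 0.131005 = 0.436116.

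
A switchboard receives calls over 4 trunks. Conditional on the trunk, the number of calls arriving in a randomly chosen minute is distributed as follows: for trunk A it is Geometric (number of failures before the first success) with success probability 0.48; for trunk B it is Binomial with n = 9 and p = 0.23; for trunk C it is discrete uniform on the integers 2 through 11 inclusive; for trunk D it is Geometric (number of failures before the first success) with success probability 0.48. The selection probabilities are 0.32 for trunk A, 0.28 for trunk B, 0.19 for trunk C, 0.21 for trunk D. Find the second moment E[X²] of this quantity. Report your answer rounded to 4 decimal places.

For each component E[X²] = Var + (mean)², giving A: 3.43056; B: 5.8788; C: 50.5; D: 3.43056.
Overall E[X²] = 0.32·3.43056 + 0.28·5.8788 + 0.19·50.5 + 0.21·3.43056 = 13.0593.

13.0593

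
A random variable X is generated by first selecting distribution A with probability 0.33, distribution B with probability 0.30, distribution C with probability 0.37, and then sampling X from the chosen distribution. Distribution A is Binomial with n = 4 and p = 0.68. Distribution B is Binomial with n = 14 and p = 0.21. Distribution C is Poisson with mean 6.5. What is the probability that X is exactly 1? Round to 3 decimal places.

0.074

Conditional on each component, P(X = 1): A: 0.089129; B: 0.137246; C: 0.00977235.
By total probability, P(X = 1) = 0.33·0.089129 + 0.3·0.137246 + 0.37·0.00977235 = 0.0742021.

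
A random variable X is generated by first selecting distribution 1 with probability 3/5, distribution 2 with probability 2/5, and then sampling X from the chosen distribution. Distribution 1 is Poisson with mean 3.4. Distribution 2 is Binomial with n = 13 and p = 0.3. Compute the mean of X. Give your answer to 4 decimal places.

3.6000

Component means — 1: 3.4; 2: 3.9.
E[X] = 0.6·3.4 + 0.4·3.9 = 3.6.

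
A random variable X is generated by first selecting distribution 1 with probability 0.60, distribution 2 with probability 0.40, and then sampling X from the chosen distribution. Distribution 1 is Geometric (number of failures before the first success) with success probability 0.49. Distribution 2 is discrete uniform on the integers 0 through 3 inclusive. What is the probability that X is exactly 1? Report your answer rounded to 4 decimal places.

0.2499

Conditional on each component, P(X = 1): 1: 0.2499; 2: 0.25.
By total probability, P(X = 1) = 0.6·0.2499 + 0.4·0.25 = 0.24994.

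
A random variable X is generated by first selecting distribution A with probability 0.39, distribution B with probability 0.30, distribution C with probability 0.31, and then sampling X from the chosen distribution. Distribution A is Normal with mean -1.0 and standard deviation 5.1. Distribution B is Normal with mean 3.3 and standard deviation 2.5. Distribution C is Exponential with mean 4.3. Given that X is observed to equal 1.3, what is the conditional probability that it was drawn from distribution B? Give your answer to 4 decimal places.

Likelihoods f(1.3 | ·): A: 0.0706603; B: 0.115877; C: 0.171883.
Posterior ∝ prior × likelihood. Numerator for B: 0.3·0.115877 = 0.034763.
Normalizing constant: 0.39·0.0706603 + 0.3·0.115877 + 0.31·0.171883 = 0.115604.
P(B | observation) = 0.034763 / 0.115604 = 0.300707.

0.3007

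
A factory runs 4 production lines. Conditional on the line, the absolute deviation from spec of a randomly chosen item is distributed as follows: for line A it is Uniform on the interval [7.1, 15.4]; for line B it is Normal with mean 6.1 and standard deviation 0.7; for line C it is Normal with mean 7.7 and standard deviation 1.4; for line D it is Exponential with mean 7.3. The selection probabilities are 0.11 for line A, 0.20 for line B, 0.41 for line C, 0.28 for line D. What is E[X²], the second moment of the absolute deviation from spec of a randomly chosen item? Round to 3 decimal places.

77.048

For each component E[X²] = Var + (mean)², giving A: 132.303; B: 37.7; C: 61.25; D: 106.58.
Overall E[X²] = 0.11·132.303 + 0.2·37.7 + 0.41·61.25 + 0.28·106.58 = 77.0483.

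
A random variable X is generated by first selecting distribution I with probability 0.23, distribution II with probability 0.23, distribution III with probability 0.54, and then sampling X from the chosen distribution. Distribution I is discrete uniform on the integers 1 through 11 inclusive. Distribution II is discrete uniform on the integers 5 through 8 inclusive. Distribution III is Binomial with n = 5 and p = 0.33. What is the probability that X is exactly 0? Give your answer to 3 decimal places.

Conditional on each component, P(X = 0): I: 0; II: 0; III: 0.135013.
By total probability, P(X = 0) = 0.23·0 + 0.23·0 + 0.54·0.135013 = 0.0729068.

0.073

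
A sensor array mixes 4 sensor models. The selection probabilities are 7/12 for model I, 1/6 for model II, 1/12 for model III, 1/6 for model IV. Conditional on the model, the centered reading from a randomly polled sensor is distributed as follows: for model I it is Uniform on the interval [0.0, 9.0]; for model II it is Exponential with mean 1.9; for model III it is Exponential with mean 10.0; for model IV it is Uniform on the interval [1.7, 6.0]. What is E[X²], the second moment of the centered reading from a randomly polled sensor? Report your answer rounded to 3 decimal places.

36.347

For each component E[X²] = Var + (mean)², giving I: 27; II: 7.22; III: 200; IV: 16.3633.
Overall E[X²] = 0.583333·27 + 0.166667·7.22 + 0.0833333·200 + 0.166667·16.3633 = 36.3472.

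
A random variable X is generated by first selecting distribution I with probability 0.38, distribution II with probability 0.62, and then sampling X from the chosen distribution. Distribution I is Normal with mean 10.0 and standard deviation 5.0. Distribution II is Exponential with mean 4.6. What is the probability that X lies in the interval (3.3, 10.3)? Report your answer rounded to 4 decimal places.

Conditional on each component, P(3.3 < X < 10.3): I: 0.4338; II: 0.381473.
By total probability, P(3.3 < X < 10.3) = 0.38·0.4338 + 0.62·0.381473 = 0.401357.

0.4014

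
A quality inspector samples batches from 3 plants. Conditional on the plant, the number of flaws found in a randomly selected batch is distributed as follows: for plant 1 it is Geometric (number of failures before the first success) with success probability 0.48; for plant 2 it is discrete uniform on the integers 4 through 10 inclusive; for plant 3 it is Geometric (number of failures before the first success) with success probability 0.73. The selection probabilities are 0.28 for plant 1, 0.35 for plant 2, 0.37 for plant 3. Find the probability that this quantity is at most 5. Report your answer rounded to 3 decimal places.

0.744

Conditional on each plant, P(X ≤ 5): 1: 0.980229; 2: 0.285714; 3: 0.999613.
By total probability, P(X ≤ 5) = 0.28·0.980229 + 0.35·0.285714 + 0.37·0.999613 = 0.744321.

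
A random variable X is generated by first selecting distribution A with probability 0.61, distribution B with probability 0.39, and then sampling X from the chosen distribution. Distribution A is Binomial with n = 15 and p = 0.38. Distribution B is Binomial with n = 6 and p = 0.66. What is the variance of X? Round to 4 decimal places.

Per component, A: μ=5.7, E[X²]=36.024; B: μ=3.96, E[X²]=17.028.
E[X] = 0.61·5.7 + 0.39·3.96 = 5.0214.
E[X²] = 0.61·36.024 + 0.39·17.028 = 28.6156.
Var(X) = E[X²] − (E[X])² = 28.6156 − 25.2145 = 3.4011.

3.4011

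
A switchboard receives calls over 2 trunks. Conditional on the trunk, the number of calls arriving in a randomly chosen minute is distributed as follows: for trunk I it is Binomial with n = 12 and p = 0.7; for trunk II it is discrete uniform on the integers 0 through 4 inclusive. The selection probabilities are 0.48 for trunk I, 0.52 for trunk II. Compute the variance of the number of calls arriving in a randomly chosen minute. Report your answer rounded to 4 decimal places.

Per component, I: μ=8.4, E[X²]=73.08; II: μ=2, E[X²]=6.
E[X] = 0.48·8.4 + 0.52·2 = 5.072.
E[X²] = 0.48·73.08 + 0.52·6 = 38.1984.
Var(X) = E[X²] − (E[X])² = 38.1984 − 25.7252 = 12.4732.

12.4732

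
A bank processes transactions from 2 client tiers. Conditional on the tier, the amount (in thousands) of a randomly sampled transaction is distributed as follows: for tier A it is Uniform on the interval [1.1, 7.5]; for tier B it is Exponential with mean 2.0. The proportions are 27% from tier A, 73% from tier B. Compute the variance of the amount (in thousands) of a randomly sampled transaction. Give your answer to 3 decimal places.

4.884

Per component, A: μ=4.3, E[X²]=21.9033; B: μ=2, E[X²]=8.
E[X] = 0.27·4.3 + 0.73·2 = 2.621.
E[X²] = 0.27·21.9033 + 0.73·8 = 11.7539.
Var(X) = E[X²] − (E[X])² = 11.7539 − 6.86964 = 4.88426.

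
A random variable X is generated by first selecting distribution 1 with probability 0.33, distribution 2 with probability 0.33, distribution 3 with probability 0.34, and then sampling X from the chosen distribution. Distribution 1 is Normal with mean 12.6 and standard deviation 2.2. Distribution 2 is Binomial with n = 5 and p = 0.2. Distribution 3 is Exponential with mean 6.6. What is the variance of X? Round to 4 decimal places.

38.8830

Per component, 1: μ=12.6, E[X²]=163.6; 2: μ=1, E[X²]=1.8; 3: μ=6.6, E[X²]=87.12.
E[X] = 0.33·12.6 + 0.33·1 + 0.34·6.6 = 6.732.
E[X²] = 0.33·163.6 + 0.33·1.8 + 0.34·87.12 = 84.2028.
Var(X) = E[X²] − (E[X])² = 84.2028 − 45.3198 = 38.883.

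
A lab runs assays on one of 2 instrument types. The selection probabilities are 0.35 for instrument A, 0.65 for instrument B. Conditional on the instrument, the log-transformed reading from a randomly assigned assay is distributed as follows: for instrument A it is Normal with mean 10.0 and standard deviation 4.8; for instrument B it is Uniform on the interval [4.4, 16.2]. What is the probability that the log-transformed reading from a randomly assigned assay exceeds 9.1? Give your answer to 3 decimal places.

Conditional on each instrument, P(X > 9.1): A: 0.574366; B: 0.601695.
By total probability, P(X > 9.1) = 0.35·0.574366 + 0.65·0.601695 = 0.59213.

0.592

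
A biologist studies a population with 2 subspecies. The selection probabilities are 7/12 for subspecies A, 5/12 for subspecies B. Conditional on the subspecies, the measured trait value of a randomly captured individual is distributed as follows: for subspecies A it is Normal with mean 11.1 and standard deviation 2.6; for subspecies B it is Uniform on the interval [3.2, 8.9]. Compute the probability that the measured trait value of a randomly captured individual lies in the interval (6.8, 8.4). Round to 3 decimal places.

0.176

Conditional on each subspecies, P(6.8 < X < 8.4): A: 0.100448; B: 0.280702.
By total probability, P(6.8 < X < 8.4) = 0.583333·0.100448 + 0.416667·0.280702 = 0.175554.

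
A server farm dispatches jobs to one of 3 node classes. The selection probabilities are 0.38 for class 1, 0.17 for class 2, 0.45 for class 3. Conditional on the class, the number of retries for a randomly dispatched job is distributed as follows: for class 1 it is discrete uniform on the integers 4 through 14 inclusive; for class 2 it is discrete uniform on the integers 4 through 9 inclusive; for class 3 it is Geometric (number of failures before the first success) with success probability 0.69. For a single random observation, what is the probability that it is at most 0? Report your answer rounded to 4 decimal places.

0.3105

Conditional on each class, P(X ≤ 0): 1: 0; 2: 0; 3: 0.69.
By total probability, P(X ≤ 0) = 0.38·0 + 0.17·0 + 0.45·0.69 = 0.3105.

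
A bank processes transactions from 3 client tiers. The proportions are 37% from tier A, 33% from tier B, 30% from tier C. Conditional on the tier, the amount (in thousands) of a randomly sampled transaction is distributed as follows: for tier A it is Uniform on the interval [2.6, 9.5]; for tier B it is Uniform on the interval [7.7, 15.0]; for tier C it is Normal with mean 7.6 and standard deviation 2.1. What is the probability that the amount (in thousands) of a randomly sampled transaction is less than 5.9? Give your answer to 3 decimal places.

Conditional on each tier, P(X < 5.9): A: 0.478261; B: 0; C: 0.209107.
By total probability, P(X < 5.9) = 0.37·0.478261 + 0.33·0 + 0.3·0.209107 = 0.239689.

0.240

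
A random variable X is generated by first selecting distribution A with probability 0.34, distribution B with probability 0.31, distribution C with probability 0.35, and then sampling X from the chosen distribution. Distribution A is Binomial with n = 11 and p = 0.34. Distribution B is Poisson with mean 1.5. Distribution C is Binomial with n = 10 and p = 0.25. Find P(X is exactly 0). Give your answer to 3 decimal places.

Conditional on each component, P(X = 0): A: 0.010351; B: 0.22313; C: 0.0563135.
By total probability, P(X = 0) = 0.34·0.010351 + 0.31·0.22313 + 0.35·0.0563135 = 0.0923994.

0.092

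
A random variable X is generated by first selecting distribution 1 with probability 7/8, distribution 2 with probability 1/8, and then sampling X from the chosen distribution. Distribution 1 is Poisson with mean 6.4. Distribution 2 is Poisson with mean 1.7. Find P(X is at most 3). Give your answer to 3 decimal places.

0.217

Conditional on each component, P(X ≤ 3): 1: 0.118919; 2: 0.906811.
By total probability, P(X ≤ 3) = 0.875·0.118919 + 0.125·0.906811 = 0.217405.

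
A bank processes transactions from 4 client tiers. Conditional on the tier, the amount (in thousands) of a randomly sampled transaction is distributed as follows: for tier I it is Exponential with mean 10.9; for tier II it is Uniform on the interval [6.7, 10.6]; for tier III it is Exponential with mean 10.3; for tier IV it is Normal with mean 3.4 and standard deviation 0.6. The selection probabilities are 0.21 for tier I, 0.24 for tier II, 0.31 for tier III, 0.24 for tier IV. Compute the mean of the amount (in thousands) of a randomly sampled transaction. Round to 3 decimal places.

8.374

Component means — I: 10.9; II: 8.65; III: 10.3; IV: 3.4.
E[X] = 0.21·10.9 + 0.24·8.65 + 0.31·10.3 + 0.24·3.4 = 8.374.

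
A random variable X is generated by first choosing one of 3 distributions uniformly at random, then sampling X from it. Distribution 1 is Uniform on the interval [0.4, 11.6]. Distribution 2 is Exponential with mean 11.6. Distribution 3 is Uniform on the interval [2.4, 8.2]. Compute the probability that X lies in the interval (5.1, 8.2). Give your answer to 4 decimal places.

0.3208

Conditional on each component, P(5.1 < X < 8.2): 1: 0.276786; 2: 0.151086; 3: 0.534483.
By total probability, P(5.1 < X < 8.2) = 0.333333·0.276786 + 0.333333·0.151086 + 0.333333·0.534483 = 0.320785.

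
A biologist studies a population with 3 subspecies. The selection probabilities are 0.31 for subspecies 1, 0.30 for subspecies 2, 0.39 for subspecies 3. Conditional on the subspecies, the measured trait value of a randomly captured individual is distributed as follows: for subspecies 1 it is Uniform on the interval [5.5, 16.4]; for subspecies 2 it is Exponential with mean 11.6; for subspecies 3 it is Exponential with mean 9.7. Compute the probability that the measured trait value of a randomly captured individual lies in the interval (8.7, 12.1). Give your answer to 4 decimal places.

Conditional on each subspecies, P(8.7 < X < 12.1): 1: 0.311927; 2: 0.120007; 3: 0.120585.
By total probability, P(8.7 < X < 12.1) = 0.31·0.311927 + 0.3·0.120007 + 0.39·0.120585 = 0.179727.

0.1797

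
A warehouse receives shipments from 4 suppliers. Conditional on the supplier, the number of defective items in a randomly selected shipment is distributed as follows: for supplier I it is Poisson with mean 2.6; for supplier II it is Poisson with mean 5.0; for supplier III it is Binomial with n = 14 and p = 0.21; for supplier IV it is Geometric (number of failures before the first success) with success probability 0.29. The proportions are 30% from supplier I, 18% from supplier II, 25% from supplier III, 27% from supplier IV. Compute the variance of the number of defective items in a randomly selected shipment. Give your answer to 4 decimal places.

5.3854

Per component, I: μ=2.6, E[X²]=9.36; II: μ=5, E[X²]=30; III: μ=2.94, E[X²]=10.9662; IV: μ=2.44828, E[X²]=14.4364.
E[X] = 0.3·2.6 + 0.18·5 + 0.25·2.94 + 0.27·2.44828 = 3.07603.
E[X²] = 0.3·9.36 + 0.18·30 + 0.25·10.9662 + 0.27·14.4364 = 14.8474.
Var(X) = E[X²] − (E[X])² = 14.8474 − 9.46199 = 5.38539.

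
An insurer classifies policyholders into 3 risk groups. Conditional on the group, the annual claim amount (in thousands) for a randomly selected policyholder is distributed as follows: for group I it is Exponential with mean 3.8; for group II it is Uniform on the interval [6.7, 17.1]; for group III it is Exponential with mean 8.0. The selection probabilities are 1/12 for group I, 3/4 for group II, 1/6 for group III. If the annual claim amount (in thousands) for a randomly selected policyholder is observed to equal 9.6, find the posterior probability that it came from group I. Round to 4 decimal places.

0.0219

Likelihoods f(9.6 | ·): I: 0.0210403; II: 0.0961538; III: 0.0376493.
Posterior ∝ prior × likelihood. Numerator for I: 0.0833333·0.0210403 = 0.00175336.
Normalizing constant: 0.0833333·0.0210403 + 0.75·0.0961538 + 0.166667·0.0376493 = 0.0801436.
P(I | observation) = 0.00175336 / 0.0801436 = 0.0218777.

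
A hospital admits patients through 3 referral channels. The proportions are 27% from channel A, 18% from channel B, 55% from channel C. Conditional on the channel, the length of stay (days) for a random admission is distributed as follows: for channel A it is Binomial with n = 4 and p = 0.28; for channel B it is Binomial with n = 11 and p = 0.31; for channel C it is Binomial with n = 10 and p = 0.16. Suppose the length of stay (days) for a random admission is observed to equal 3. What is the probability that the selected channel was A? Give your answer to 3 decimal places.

Likelihoods P(X=3 | ·): A: 0.0632218; B: 0.252558; C: 0.145043.
Posterior ∝ prior × likelihood. Numerator for A: 0.27·0.0632218 = 0.0170699.
Normalizing constant: 0.27·0.0632218 + 0.18·0.252558 + 0.55·0.145043 = 0.142304.
P(A | observation) = 0.0170699 / 0.142304 = 0.119954.

0.120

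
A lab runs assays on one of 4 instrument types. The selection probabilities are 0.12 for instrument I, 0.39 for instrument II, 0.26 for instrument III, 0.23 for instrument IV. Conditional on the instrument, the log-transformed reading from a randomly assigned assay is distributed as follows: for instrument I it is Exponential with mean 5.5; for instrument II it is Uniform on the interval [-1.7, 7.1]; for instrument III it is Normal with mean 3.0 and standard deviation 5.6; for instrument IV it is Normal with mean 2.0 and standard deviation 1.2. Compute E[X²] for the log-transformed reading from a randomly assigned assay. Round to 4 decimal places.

24.3647

For each component E[X²] = Var + (mean)², giving I: 60.5; II: 13.7433; III: 40.36; IV: 5.44.
Overall E[X²] = 0.12·60.5 + 0.39·13.7433 + 0.26·40.36 + 0.23·5.44 = 24.3647.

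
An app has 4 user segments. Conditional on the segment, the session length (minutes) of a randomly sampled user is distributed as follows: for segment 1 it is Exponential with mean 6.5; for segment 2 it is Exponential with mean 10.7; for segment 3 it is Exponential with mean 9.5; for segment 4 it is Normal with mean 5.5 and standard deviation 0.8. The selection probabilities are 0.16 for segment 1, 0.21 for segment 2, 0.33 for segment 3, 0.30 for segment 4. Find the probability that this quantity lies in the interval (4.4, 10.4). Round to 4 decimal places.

Conditional on each segment, P(4.4 < X < 10.4): 1: 0.306282; 2: 0.284505; 3: 0.294666; 4: 0.915434.
By total probability, P(4.4 < X < 10.4) = 0.16·0.306282 + 0.21·0.284505 + 0.33·0.294666 + 0.3·0.915434 = 0.480621.

0.4806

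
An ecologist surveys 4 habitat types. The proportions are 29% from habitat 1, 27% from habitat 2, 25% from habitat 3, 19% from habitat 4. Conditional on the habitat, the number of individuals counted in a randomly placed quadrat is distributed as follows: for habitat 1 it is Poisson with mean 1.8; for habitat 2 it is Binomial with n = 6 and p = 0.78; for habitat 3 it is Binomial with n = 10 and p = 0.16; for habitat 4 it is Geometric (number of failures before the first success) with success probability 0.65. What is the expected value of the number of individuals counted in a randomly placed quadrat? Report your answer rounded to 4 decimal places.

2.2879

Component means — 1: 1.8; 2: 4.68; 3: 1.6; 4: 0.538462.
E[X] = 0.29·1.8 + 0.27·4.68 + 0.25·1.6 + 0.19·0.538462 = 2.28791.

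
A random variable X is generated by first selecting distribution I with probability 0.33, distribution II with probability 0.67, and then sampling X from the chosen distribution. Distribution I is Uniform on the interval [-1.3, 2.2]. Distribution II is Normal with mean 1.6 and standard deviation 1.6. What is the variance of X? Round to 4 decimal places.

2.3445

Per component, I: μ=0.45, E[X²]=1.22333; II: μ=1.6, E[X²]=5.12.
E[X] = 0.33·0.45 + 0.67·1.6 = 1.2205.
E[X²] = 0.33·1.22333 + 0.67·5.12 = 3.8341.
Var(X) = E[X²] − (E[X])² = 3.8341 − 1.48962 = 2.34448.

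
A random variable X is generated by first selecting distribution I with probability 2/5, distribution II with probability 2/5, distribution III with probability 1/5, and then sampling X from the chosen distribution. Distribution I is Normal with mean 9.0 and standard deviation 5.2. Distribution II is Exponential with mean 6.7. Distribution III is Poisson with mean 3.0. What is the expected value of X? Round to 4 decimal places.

Component means — I: 9; II: 6.7; III: 3.
E[X] = 0.4·9 + 0.4·6.7 + 0.2·3 = 6.88.

6.8800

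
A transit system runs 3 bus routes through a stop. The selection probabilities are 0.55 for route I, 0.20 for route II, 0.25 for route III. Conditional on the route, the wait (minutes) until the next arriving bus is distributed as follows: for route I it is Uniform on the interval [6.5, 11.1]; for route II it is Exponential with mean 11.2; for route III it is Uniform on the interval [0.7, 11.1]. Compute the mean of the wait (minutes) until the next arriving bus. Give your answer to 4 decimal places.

Component means — I: 8.8; II: 11.2; III: 5.9.
E[X] = 0.55·8.8 + 0.2·11.2 + 0.25·5.9 = 8.555.

8.5550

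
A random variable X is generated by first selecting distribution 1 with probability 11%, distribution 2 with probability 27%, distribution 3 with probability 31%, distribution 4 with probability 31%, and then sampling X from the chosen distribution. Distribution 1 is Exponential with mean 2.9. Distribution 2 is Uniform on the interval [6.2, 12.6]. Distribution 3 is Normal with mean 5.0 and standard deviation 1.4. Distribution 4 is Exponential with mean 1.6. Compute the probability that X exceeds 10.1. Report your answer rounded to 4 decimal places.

Conditional on each component, P(X > 10.1): 1: 0.0307225; 2: 0.390625; 3: 0.000134814; 4: 0.00181349.
By total probability, P(X > 10.1) = 0.11·0.0307225 + 0.27·0.390625 + 0.31·0.000134814 + 0.31·0.00181349 = 0.109452.

0.1095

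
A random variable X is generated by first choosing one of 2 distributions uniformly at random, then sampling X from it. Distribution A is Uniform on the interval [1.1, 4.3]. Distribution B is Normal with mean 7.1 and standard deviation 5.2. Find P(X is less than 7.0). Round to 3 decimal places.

0.746

Conditional on each component, P(X < 7.0): A: 1; B: 0.492329.
By total probability, P(X < 7.0) = 0.5·1 + 0.5·0.492329 = 0.746164.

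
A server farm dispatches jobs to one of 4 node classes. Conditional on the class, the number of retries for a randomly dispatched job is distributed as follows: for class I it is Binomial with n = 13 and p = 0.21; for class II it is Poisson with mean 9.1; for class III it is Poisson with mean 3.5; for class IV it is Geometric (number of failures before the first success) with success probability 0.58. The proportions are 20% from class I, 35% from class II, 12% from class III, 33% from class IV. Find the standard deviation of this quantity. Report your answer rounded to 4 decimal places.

Per component, I: μ=2.73, E[X²]=9.6096; II: μ=9.1, E[X²]=91.91; III: μ=3.5, E[X²]=15.75; IV: μ=0.724138, E[X²]=1.77289.
E[X] = 0.2·2.73 + 0.35·9.1 + 0.12·3.5 + 0.33·0.724138 = 4.38997.
E[X²] = 0.2·9.6096 + 0.35·91.91 + 0.12·15.75 + 0.33·1.77289 = 36.5655.
Var(X) = E[X²] − (E[X])² = 36.5655 − 19.2718 = 17.2937.
SD(X) = √17.2937 = 4.15857.

4.1586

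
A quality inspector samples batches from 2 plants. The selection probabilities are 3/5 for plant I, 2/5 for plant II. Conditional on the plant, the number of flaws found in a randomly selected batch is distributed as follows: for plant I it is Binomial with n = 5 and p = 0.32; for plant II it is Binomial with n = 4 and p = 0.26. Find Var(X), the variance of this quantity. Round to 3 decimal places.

1.036

Per component, I: μ=1.6, E[X²]=3.648; II: μ=1.04, E[X²]=1.8512.
E[X] = 0.6·1.6 + 0.4·1.04 = 1.376.
E[X²] = 0.6·3.648 + 0.4·1.8512 = 2.92928.
Var(X) = E[X²] − (E[X])² = 2.92928 − 1.89338 = 1.0359.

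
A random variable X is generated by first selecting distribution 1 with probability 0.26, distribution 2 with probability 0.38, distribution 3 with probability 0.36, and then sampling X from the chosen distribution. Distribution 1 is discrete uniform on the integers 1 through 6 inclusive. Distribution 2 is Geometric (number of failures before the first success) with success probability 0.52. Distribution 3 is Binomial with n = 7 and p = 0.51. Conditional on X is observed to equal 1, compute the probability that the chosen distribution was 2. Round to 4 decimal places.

Likelihoods P(X=1 | ·): 1: 0.166667; 2: 0.2496; 3: 0.0494134.
Posterior ∝ prior × likelihood. Numerator for 2: 0.38·0.2496 = 0.094848.
Normalizing constant: 0.26·0.166667 + 0.38·0.2496 + 0.36·0.0494134 = 0.15597.
P(2 | observation) = 0.094848 / 0.15597 = 0.608116.

0.6081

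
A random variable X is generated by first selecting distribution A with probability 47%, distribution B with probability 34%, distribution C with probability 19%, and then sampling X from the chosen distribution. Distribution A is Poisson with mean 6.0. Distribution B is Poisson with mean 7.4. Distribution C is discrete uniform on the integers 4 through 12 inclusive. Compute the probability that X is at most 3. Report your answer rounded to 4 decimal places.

0.0925

Conditional on each component, P(X ≤ 3): A: 0.151204; B: 0.063153; C: 0.
By total probability, P(X ≤ 3) = 0.47·0.151204 + 0.34·0.063153 + 0.19·0 = 0.0925378.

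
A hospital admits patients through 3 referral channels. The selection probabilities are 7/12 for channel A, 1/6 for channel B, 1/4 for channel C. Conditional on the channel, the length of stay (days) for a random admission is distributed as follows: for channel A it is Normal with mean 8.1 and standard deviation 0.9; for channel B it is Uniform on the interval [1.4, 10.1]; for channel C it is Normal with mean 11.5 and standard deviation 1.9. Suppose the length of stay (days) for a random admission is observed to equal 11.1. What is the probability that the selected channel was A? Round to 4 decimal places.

Likelihoods f(11.1 | ·): A: 0.00171364; B: 0; C: 0.205368.
Posterior ∝ prior × likelihood. Numerator for A: 0.583333·0.00171364 = 0.000999625.
Normalizing constant: 0.583333·0.00171364 + 0.166667·0 + 0.25·0.205368 = 0.0523416.
P(A | observation) = 0.000999625 / 0.0523416 = 0.0190981.

0.0191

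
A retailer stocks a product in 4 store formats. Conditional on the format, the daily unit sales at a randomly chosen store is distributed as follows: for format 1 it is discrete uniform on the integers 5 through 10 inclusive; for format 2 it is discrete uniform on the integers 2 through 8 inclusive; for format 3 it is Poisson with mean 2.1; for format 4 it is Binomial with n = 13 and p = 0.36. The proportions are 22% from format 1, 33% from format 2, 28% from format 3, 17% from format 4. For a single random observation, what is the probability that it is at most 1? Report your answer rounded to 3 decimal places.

0.111

Conditional on each format, P(X ≤ 1): 1: 0; 2: 0; 3: 0.379615; 4: 0.025123.
By total probability, P(X ≤ 1) = 0.22·0 + 0.33·0 + 0.28·0.379615 + 0.17·0.025123 = 0.110563.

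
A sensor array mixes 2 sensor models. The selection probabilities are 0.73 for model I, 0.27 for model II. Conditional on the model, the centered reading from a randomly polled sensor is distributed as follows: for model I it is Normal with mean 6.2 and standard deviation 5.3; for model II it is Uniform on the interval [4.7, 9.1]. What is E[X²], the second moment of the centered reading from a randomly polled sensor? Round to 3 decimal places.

For each component E[X²] = Var + (mean)², giving I: 66.53; II: 49.2233.
Overall E[X²] = 0.73·66.53 + 0.27·49.2233 = 61.8572.

61.857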